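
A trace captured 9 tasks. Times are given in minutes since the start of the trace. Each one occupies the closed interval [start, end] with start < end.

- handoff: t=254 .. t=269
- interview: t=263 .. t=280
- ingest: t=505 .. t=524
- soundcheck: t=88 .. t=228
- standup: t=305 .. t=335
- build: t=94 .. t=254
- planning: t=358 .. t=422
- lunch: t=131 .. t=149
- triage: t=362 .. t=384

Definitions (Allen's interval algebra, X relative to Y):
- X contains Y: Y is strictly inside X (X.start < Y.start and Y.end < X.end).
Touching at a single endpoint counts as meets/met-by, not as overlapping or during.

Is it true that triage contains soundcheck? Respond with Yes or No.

triage = [t=362, t=384], soundcheck = [t=88, t=228].
Actual relation of triage to soundcheck: after.
Asked whether 'contains' holds → No.

No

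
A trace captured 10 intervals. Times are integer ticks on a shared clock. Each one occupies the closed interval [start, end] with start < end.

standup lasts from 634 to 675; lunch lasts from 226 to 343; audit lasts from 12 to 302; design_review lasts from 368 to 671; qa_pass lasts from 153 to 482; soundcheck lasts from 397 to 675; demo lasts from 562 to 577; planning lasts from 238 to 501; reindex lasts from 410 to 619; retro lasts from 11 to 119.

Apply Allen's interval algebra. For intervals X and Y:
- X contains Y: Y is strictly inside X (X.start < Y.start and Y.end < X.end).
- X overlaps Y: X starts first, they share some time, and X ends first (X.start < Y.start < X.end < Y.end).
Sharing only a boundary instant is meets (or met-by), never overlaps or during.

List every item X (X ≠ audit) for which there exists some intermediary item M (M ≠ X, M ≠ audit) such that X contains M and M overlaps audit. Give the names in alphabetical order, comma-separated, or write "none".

Target audit = [12, 302].
Intermediaries M with M overlaps audit: retro.
Via retro — items with X contains retro: none.
Union: none.

none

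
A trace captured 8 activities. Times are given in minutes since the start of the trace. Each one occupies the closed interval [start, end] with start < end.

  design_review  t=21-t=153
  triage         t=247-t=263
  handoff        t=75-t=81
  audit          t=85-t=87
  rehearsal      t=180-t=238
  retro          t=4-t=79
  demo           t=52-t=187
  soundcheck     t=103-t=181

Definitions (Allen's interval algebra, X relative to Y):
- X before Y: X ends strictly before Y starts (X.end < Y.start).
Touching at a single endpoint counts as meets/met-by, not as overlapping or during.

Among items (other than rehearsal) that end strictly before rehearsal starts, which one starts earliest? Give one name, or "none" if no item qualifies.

retro

Target rehearsal = [t=180, t=238].
audit [t=85, t=87] → before → candidate.
demo [t=52, t=187] → overlaps → excluded.
design_review [t=21, t=153] → before → candidate.
handoff [t=75, t=81] → before → candidate.
retro [t=4, t=79] → before → candidate.
soundcheck [t=103, t=181] → overlaps → excluded.
triage [t=247, t=263] → after → excluded.
Among candidates, earliest start is t=4 → retro.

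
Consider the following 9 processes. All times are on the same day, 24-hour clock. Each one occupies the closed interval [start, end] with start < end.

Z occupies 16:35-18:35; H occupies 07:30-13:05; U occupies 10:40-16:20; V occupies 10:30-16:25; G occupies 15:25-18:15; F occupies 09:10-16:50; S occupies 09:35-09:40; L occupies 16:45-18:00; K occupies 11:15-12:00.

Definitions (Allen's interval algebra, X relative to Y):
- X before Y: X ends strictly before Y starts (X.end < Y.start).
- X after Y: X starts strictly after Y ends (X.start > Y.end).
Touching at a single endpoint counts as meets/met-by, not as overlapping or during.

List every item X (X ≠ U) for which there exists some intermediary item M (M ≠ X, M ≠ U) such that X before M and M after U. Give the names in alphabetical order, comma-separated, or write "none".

H, K, S, V

Target U = [10:40, 16:20].
Intermediaries M with M after U: L, Z.
Via L — items with X before L: H, K, S, V.
Via Z — items with X before Z: H, K, S, V.
Union: H, K, S, V.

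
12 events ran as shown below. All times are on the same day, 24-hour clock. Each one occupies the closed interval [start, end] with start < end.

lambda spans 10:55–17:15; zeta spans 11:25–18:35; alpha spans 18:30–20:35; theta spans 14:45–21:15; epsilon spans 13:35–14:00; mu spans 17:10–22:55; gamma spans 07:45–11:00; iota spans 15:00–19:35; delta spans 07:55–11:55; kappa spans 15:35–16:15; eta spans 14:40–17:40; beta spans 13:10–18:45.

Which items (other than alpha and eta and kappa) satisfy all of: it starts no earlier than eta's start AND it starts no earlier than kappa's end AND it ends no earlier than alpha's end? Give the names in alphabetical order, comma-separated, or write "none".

mu

Conditions: its start is no earlier than eta's start (X.start >= 14:40) AND its start is no earlier than kappa's end (X.start >= 16:15) AND its end is no earlier than alpha's end (X.end >= 20:35).
beta: start 13:10 >= 14:40? ✗; start 13:10 >= 16:15? ✗; end 18:45 >= 20:35? ✗ → no.
delta: start 07:55 >= 14:40? ✗; start 07:55 >= 16:15? ✗; end 11:55 >= 20:35? ✗ → no.
epsilon: start 13:35 >= 14:40? ✗; start 13:35 >= 16:15? ✗; end 14:00 >= 20:35? ✗ → no.
gamma: start 07:45 >= 14:40? ✗; start 07:45 >= 16:15? ✗; end 11:00 >= 20:35? ✗ → no.
iota: start 15:00 >= 14:40? ✓; start 15:00 >= 16:15? ✗; end 19:35 >= 20:35? ✗ → no.
lambda: start 10:55 >= 14:40? ✗; start 10:55 >= 16:15? ✗; end 17:15 >= 20:35? ✗ → no.
mu: start 17:10 >= 14:40? ✓; start 17:10 >= 16:15? ✓; end 22:55 >= 20:35? ✓ → yes.
theta: start 14:45 >= 14:40? ✓; start 14:45 >= 16:15? ✗; end 21:15 >= 20:35? ✓ → no.
zeta: start 11:25 >= 14:40? ✗; start 11:25 >= 16:15? ✗; end 18:35 >= 20:35? ✗ → no.
Result: mu.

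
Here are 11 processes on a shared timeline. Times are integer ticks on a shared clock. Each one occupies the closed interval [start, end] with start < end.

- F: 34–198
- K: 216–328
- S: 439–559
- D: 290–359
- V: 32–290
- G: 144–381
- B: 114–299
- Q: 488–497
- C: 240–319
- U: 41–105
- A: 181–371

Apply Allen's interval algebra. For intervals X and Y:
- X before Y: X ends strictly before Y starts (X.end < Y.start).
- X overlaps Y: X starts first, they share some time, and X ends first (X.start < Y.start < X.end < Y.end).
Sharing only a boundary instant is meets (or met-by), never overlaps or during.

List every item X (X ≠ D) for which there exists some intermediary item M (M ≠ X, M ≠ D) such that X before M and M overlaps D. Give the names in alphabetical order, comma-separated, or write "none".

F, U

Target D = [290, 359].
Intermediaries M with M overlaps D: B, C, K.
Via B — items with X before B: U.
Via C — items with X before C: F, U.
Via K — items with X before K: F, U.
Union: F, U.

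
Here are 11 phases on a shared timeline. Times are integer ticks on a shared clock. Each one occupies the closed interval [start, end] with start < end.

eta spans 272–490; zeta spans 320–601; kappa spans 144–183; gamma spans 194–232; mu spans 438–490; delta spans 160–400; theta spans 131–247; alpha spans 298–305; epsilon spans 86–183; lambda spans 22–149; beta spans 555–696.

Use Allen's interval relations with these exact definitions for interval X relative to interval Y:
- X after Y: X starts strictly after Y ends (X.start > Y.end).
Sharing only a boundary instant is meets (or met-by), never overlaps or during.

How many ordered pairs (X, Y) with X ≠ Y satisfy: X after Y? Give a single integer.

36

Checking all 110 ordered pairs for relation 'after'; matching pairs in alphabetical order:
(alpha, epsilon): alpha after epsilon ✓
(alpha, gamma): alpha after gamma ✓
(alpha, kappa): alpha after kappa ✓
(alpha, lambda): alpha after lambda ✓
(alpha, theta): alpha after theta ✓
(beta, alpha): beta after alpha ✓
(beta, delta): beta after delta ✓
(beta, epsilon): beta after epsilon ✓
(beta, eta): beta after eta ✓
(beta, gamma): beta after gamma ✓
(beta, kappa): beta after kappa ✓
(beta, lambda): beta after lambda ✓
(beta, mu): beta after mu ✓
(beta, theta): beta after theta ✓
(delta, lambda): delta after lambda ✓
(eta, epsilon): eta after epsilon ✓
(eta, gamma): eta after gamma ✓
(eta, kappa): eta after kappa ✓
(eta, lambda): eta after lambda ✓
(eta, theta): eta after theta ✓
(gamma, epsilon): gamma after epsilon ✓
(gamma, kappa): gamma after kappa ✓
(gamma, lambda): gamma after lambda ✓
(mu, alpha): mu after alpha ✓
... plus 12 further pairs not listed.
Count: 36.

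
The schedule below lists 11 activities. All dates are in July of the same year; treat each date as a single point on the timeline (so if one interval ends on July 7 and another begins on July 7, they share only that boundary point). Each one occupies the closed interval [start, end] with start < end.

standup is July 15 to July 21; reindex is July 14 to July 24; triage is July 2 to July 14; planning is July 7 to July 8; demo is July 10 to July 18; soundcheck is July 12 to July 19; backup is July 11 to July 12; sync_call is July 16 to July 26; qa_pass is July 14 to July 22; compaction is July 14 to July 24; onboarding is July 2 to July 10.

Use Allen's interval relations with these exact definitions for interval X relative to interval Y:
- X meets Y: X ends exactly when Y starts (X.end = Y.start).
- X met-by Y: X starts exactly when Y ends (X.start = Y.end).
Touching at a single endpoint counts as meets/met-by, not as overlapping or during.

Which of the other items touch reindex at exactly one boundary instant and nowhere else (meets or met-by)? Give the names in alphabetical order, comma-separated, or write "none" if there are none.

Target reindex = [July 14, July 24].
backup [July 11, July 12] → before → no.
compaction [July 14, July 24] → equals → no.
demo [July 10, July 18] → overlaps → no.
onboarding [July 2, July 10] → before → no.
planning [July 7, July 8] → before → no.
qa_pass [July 14, July 22] → starts → no.
soundcheck [July 12, July 19] → overlaps → no.
standup [July 15, July 21] → during → no.
sync_call [July 16, July 26] → overlapped-by → no.
triage [July 2, July 14] → meets → yes.
Result: triage.

triage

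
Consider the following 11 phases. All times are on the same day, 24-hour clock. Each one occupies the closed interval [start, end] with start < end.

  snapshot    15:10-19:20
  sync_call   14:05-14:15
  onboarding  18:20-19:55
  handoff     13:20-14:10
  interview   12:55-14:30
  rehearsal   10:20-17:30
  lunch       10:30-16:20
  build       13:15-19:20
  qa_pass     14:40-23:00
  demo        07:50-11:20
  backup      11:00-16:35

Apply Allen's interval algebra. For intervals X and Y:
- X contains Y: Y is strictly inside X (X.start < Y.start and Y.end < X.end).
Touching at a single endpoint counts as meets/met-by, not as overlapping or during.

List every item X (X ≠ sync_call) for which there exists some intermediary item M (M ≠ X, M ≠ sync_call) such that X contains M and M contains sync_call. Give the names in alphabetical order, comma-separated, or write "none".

Target sync_call = [14:05, 14:15].
Intermediaries M with M contains sync_call: backup, build, interview, lunch, rehearsal.
Via backup — items with X contains backup: rehearsal.
Via build — items with X contains build: none.
Via interview — items with X contains interview: backup, lunch, rehearsal.
Via lunch — items with X contains lunch: rehearsal.
Via rehearsal — items with X contains rehearsal: none.
Union: backup, lunch, rehearsal.

backup, lunch, rehearsal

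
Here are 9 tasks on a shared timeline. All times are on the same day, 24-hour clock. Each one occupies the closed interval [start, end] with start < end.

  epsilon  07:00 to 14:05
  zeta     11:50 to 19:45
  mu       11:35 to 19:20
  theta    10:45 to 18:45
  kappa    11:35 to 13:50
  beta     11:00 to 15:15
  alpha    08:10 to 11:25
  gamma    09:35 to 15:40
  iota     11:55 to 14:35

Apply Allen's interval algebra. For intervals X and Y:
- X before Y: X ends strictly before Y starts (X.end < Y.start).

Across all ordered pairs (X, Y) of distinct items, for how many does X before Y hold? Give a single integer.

Checking all 72 ordered pairs for relation 'before'; matching pairs in alphabetical order:
(alpha, iota): alpha before iota ✓
(alpha, kappa): alpha before kappa ✓
(alpha, mu): alpha before mu ✓
(alpha, zeta): alpha before zeta ✓
Count: 4.

4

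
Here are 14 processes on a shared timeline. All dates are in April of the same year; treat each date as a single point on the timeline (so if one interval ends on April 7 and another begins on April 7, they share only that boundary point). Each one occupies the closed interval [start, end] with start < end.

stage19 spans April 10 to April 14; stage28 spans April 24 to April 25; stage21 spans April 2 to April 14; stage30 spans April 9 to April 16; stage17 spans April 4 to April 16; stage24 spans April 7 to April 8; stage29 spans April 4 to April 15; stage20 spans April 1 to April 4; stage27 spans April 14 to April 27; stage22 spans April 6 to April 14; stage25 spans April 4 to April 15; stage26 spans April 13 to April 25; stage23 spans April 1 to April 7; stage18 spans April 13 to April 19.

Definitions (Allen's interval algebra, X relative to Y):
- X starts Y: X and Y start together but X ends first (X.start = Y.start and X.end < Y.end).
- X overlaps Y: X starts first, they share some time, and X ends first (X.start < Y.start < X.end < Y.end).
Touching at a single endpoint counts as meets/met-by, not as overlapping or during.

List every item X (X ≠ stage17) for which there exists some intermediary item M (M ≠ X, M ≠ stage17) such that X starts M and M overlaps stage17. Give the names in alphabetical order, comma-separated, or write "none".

stage20

Target stage17 = [April 4, April 16].
Intermediaries M with M overlaps stage17: stage21, stage23.
Via stage21 — items with X starts stage21: none.
Via stage23 — items with X starts stage23: stage20.
Union: stage20.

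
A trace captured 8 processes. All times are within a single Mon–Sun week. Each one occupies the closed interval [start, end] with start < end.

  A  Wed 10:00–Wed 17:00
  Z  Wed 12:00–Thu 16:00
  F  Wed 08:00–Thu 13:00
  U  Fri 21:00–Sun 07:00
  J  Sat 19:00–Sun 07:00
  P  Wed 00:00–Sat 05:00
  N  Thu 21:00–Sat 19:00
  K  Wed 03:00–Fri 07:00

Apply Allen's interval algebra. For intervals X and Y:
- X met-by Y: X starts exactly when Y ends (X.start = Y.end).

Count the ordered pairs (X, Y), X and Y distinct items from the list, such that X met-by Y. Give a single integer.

1

Checking all 56 ordered pairs for relation 'met-by'; matching pairs in alphabetical order:
(J, N): J met-by N ✓
Count: 1.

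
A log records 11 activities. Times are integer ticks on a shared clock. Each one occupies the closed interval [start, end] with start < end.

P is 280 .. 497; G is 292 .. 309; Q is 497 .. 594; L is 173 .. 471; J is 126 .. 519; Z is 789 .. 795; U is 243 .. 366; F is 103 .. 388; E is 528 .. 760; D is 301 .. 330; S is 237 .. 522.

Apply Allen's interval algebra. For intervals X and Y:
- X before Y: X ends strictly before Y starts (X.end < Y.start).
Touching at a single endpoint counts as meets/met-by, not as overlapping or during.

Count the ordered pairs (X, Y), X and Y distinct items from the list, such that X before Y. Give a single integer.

23

Checking all 110 ordered pairs for relation 'before'; matching pairs in alphabetical order:
(D, E): D before E ✓
(D, Q): D before Q ✓
(D, Z): D before Z ✓
(E, Z): E before Z ✓
(F, E): F before E ✓
(F, Q): F before Q ✓
(F, Z): F before Z ✓
(G, E): G before E ✓
(G, Q): G before Q ✓
(G, Z): G before Z ✓
(J, E): J before E ✓
(J, Z): J before Z ✓
(L, E): L before E ✓
(L, Q): L before Q ✓
(L, Z): L before Z ✓
(P, E): P before E ✓
(P, Z): P before Z ✓
(Q, Z): Q before Z ✓
(S, E): S before E ✓
(S, Z): S before Z ✓
(U, E): U before E ✓
(U, Q): U before Q ✓
(U, Z): U before Z ✓
Count: 23.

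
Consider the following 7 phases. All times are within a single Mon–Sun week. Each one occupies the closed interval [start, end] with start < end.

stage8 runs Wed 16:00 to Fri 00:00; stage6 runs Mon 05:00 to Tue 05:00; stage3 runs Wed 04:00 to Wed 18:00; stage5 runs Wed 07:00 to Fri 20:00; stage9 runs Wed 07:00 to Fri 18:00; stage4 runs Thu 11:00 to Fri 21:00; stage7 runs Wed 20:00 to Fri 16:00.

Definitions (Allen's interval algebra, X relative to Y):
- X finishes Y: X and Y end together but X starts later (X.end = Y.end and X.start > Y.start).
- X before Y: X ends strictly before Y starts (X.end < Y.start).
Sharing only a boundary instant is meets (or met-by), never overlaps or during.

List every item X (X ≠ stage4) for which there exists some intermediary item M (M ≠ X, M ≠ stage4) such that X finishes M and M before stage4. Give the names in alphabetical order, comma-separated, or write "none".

Target stage4 = [Thu 11:00, Fri 21:00].
Intermediaries M with M before stage4: stage3, stage6.
Via stage3 — items with X finishes stage3: none.
Via stage6 — items with X finishes stage6: none.
Union: none.

none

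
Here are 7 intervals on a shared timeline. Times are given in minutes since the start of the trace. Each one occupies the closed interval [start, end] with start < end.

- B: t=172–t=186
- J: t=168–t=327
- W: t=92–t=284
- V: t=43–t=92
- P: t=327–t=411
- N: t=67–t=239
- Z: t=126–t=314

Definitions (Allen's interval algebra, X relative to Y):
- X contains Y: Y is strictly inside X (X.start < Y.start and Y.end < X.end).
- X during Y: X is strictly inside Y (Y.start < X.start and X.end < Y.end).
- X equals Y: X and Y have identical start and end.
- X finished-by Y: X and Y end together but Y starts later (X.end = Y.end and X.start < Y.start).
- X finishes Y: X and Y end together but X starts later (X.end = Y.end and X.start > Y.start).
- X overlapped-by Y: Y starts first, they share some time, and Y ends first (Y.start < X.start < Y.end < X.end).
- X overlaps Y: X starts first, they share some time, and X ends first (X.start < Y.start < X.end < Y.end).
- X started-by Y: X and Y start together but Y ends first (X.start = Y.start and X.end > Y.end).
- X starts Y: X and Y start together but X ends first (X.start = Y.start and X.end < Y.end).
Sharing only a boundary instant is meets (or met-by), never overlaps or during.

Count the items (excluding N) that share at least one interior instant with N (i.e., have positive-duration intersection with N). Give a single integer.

5

Target N = [t=67, t=239].
B [t=172, t=186] → during → counts.
J [t=168, t=327] → overlapped-by → counts.
P [t=327, t=411] → after → no.
V [t=43, t=92] → overlaps → counts.
W [t=92, t=284] → overlapped-by → counts.
Z [t=126, t=314] → overlapped-by → counts.
Total: 5.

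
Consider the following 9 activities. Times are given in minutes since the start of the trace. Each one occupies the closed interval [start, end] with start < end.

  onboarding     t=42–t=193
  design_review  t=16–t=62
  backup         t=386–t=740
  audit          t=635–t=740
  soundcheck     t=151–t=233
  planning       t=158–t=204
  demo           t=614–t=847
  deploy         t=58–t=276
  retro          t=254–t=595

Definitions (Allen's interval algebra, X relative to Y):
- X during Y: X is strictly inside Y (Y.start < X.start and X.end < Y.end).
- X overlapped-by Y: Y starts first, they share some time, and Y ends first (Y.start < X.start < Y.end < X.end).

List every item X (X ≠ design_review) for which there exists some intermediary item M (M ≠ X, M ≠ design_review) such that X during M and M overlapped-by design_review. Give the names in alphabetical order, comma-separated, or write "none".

planning, soundcheck

Target design_review = [t=16, t=62].
Intermediaries M with M overlapped-by design_review: deploy, onboarding.
Via deploy — items with X during deploy: planning, soundcheck.
Via onboarding — items with X during onboarding: none.
Union: planning, soundcheck.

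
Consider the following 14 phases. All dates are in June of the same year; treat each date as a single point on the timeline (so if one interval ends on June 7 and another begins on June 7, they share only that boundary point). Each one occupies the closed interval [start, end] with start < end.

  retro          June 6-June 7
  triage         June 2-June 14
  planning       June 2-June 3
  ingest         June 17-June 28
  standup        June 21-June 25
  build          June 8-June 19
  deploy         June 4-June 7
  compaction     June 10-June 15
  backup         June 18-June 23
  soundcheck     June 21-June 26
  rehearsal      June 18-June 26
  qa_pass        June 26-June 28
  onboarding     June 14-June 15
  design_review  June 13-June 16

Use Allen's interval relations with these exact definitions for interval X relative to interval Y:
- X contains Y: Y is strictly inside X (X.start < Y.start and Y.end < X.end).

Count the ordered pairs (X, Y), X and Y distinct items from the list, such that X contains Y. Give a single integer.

Checking all 182 ordered pairs for relation 'contains'; matching pairs in alphabetical order:
(build, compaction): build contains compaction ✓
(build, design_review): build contains design_review ✓
(build, onboarding): build contains onboarding ✓
(design_review, onboarding): design_review contains onboarding ✓
(ingest, backup): ingest contains backup ✓
(ingest, rehearsal): ingest contains rehearsal ✓
(ingest, soundcheck): ingest contains soundcheck ✓
(ingest, standup): ingest contains standup ✓
(rehearsal, standup): rehearsal contains standup ✓
(triage, deploy): triage contains deploy ✓
(triage, retro): triage contains retro ✓
Count: 11.

11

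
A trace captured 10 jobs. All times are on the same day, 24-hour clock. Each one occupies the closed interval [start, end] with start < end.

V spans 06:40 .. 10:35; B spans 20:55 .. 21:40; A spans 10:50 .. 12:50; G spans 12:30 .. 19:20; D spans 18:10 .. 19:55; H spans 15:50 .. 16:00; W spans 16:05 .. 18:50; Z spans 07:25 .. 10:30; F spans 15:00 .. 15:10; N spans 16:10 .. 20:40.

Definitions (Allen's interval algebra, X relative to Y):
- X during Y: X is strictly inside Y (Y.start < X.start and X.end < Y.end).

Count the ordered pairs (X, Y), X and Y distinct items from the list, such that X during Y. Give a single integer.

Checking all 90 ordered pairs for relation 'during'; matching pairs in alphabetical order:
(D, N): D during N ✓
(F, G): F during G ✓
(H, G): H during G ✓
(W, G): W during G ✓
(Z, V): Z during V ✓
Count: 5.

5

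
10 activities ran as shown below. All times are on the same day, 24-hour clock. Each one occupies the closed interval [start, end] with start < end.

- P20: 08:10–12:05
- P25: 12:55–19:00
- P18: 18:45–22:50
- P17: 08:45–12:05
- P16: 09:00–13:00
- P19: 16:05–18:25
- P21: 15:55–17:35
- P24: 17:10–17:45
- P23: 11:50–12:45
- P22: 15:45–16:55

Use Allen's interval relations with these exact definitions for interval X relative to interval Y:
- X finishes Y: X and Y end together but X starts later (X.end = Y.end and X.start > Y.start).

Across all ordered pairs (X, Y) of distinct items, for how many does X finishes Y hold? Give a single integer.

Checking all 90 ordered pairs for relation 'finishes'; matching pairs in alphabetical order:
(P17, P20): P17 finishes P20 ✓
Count: 1.

1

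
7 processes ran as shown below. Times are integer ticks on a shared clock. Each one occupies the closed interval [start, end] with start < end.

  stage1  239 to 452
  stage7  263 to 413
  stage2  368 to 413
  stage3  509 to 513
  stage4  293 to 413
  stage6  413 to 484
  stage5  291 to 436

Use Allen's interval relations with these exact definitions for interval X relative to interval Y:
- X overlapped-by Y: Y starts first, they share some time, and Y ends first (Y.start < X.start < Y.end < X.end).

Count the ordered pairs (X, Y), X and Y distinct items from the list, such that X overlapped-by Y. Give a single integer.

3

Checking all 42 ordered pairs for relation 'overlapped-by'; matching pairs in alphabetical order:
(stage5, stage7): stage5 overlapped-by stage7 ✓
(stage6, stage1): stage6 overlapped-by stage1 ✓
(stage6, stage5): stage6 overlapped-by stage5 ✓
Count: 3.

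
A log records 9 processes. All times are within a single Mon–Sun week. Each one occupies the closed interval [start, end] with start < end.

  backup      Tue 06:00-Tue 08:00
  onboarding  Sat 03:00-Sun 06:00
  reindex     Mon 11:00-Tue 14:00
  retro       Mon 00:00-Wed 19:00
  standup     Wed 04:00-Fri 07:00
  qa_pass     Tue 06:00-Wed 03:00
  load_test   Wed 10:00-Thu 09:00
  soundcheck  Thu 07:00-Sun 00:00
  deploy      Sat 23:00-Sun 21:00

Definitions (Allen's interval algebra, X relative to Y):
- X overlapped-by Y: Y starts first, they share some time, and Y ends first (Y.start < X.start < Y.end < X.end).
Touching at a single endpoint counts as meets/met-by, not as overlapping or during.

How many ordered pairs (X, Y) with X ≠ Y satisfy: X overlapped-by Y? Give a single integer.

Checking all 72 ordered pairs for relation 'overlapped-by'; matching pairs in alphabetical order:
(deploy, onboarding): deploy overlapped-by onboarding ✓
(deploy, soundcheck): deploy overlapped-by soundcheck ✓
(load_test, retro): load_test overlapped-by retro ✓
(onboarding, soundcheck): onboarding overlapped-by soundcheck ✓
(qa_pass, reindex): qa_pass overlapped-by reindex ✓
(soundcheck, load_test): soundcheck overlapped-by load_test ✓
(soundcheck, standup): soundcheck overlapped-by standup ✓
(standup, retro): standup overlapped-by retro ✓
Count: 8.

8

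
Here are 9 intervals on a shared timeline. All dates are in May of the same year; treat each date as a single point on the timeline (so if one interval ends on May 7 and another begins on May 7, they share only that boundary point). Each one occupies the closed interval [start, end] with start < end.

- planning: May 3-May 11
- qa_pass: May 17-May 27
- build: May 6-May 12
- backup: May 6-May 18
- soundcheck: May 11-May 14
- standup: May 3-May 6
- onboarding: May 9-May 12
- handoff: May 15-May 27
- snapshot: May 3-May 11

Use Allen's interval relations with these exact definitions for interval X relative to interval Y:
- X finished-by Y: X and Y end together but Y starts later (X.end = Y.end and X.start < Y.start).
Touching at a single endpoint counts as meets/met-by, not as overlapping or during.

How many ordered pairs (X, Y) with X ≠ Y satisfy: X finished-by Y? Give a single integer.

Checking all 72 ordered pairs for relation 'finished-by'; matching pairs in alphabetical order:
(build, onboarding): build finished-by onboarding ✓
(handoff, qa_pass): handoff finished-by qa_pass ✓
Count: 2.

2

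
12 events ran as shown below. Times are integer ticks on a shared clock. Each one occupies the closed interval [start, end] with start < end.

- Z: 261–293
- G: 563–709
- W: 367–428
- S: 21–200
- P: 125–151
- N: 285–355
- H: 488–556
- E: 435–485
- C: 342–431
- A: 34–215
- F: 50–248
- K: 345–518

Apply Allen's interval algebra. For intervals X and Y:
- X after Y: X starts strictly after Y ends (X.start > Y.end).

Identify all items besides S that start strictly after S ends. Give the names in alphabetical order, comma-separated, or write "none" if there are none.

Target S = [21, 200].
A [34, 215] → overlapped-by → no.
C [342, 431] → after → yes.
E [435, 485] → after → yes.
F [50, 248] → overlapped-by → no.
G [563, 709] → after → yes.
H [488, 556] → after → yes.
K [345, 518] → after → yes.
N [285, 355] → after → yes.
P [125, 151] → during → no.
W [367, 428] → after → yes.
Z [261, 293] → after → yes.
Result: C, E, G, H, K, N, W, Z.

C, E, G, H, K, N, W, Z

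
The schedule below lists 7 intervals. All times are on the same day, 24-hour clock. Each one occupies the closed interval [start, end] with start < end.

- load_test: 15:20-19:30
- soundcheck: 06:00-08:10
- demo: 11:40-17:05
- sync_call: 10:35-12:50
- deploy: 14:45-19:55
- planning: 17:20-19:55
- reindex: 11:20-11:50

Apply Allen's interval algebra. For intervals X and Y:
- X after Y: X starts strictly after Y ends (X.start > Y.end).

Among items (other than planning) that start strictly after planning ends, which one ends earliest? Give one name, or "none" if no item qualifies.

none

Target planning = [17:20, 19:55].
demo [11:40, 17:05] → before → excluded.
deploy [14:45, 19:55] → finished-by → excluded.
load_test [15:20, 19:30] → overlaps → excluded.
reindex [11:20, 11:50] → before → excluded.
soundcheck [06:00, 08:10] → before → excluded.
sync_call [10:35, 12:50] → before → excluded.
No candidates → none.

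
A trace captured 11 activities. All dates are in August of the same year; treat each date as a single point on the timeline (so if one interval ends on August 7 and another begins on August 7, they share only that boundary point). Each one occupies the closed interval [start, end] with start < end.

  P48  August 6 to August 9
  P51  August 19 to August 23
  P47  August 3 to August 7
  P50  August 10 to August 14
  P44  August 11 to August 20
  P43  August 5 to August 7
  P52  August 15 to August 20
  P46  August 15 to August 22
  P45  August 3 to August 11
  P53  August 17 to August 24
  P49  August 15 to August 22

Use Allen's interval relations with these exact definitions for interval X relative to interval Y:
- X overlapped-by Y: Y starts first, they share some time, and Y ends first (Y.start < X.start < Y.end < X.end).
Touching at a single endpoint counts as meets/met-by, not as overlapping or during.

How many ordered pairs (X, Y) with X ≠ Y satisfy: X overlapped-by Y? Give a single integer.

14

Checking all 110 ordered pairs for relation 'overlapped-by'; matching pairs in alphabetical order:
(P44, P50): P44 overlapped-by P50 ✓
(P46, P44): P46 overlapped-by P44 ✓
(P48, P43): P48 overlapped-by P43 ✓
(P48, P47): P48 overlapped-by P47 ✓
(P49, P44): P49 overlapped-by P44 ✓
(P50, P45): P50 overlapped-by P45 ✓
(P51, P44): P51 overlapped-by P44 ✓
(P51, P46): P51 overlapped-by P46 ✓
(P51, P49): P51 overlapped-by P49 ✓
(P51, P52): P51 overlapped-by P52 ✓
(P53, P44): P53 overlapped-by P44 ✓
(P53, P46): P53 overlapped-by P46 ✓
(P53, P49): P53 overlapped-by P49 ✓
(P53, P52): P53 overlapped-by P52 ✓
Count: 14.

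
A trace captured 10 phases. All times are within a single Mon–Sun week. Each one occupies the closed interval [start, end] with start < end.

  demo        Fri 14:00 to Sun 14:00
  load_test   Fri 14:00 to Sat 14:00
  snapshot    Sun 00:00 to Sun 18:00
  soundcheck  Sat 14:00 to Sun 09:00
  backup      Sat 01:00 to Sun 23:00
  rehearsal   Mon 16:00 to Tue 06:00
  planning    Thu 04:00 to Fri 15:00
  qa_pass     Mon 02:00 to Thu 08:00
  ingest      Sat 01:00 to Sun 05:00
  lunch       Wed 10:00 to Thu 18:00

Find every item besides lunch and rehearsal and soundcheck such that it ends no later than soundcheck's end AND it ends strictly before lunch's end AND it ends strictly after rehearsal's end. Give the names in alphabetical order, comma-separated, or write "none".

qa_pass

Conditions: its end is no later than soundcheck's end (X.end <= Sun 09:00) AND its end is strictly before lunch's end (X.end < Thu 18:00) AND its end is strictly after rehearsal's end (X.end > Tue 06:00).
backup: end Sun 23:00 <= Sun 09:00? ✗; end Sun 23:00 < Thu 18:00? ✗; end Sun 23:00 > Tue 06:00? ✓ → no.
demo: end Sun 14:00 <= Sun 09:00? ✗; end Sun 14:00 < Thu 18:00? ✗; end Sun 14:00 > Tue 06:00? ✓ → no.
ingest: end Sun 05:00 <= Sun 09:00? ✓; end Sun 05:00 < Thu 18:00? ✗; end Sun 05:00 > Tue 06:00? ✓ → no.
load_test: end Sat 14:00 <= Sun 09:00? ✓; end Sat 14:00 < Thu 18:00? ✗; end Sat 14:00 > Tue 06:00? ✓ → no.
planning: end Fri 15:00 <= Sun 09:00? ✓; end Fri 15:00 < Thu 18:00? ✗; end Fri 15:00 > Tue 06:00? ✓ → no.
qa_pass: end Thu 08:00 <= Sun 09:00? ✓; end Thu 08:00 < Thu 18:00? ✓; end Thu 08:00 > Tue 06:00? ✓ → yes.
snapshot: end Sun 18:00 <= Sun 09:00? ✗; end Sun 18:00 < Thu 18:00? ✗; end Sun 18:00 > Tue 06:00? ✓ → no.
Result: qa_pass.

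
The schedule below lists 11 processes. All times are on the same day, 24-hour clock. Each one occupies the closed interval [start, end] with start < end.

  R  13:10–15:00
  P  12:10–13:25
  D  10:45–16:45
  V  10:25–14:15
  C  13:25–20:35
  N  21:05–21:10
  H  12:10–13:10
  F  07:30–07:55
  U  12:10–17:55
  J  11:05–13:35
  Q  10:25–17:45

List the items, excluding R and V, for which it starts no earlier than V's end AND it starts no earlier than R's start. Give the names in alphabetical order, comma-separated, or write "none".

N

Conditions: its start is no earlier than V's end (X.start >= 14:15) AND its start is no earlier than R's start (X.start >= 13:10).
C: start 13:25 >= 14:15? ✗; start 13:25 >= 13:10? ✓ → no.
D: start 10:45 >= 14:15? ✗; start 10:45 >= 13:10? ✗ → no.
F: start 07:30 >= 14:15? ✗; start 07:30 >= 13:10? ✗ → no.
H: start 12:10 >= 14:15? ✗; start 12:10 >= 13:10? ✗ → no.
J: start 11:05 >= 14:15? ✗; start 11:05 >= 13:10? ✗ → no.
N: start 21:05 >= 14:15? ✓; start 21:05 >= 13:10? ✓ → yes.
P: start 12:10 >= 14:15? ✗; start 12:10 >= 13:10? ✗ → no.
Q: start 10:25 >= 14:15? ✗; start 10:25 >= 13:10? ✗ → no.
U: start 12:10 >= 14:15? ✗; start 12:10 >= 13:10? ✗ → no.
Result: N.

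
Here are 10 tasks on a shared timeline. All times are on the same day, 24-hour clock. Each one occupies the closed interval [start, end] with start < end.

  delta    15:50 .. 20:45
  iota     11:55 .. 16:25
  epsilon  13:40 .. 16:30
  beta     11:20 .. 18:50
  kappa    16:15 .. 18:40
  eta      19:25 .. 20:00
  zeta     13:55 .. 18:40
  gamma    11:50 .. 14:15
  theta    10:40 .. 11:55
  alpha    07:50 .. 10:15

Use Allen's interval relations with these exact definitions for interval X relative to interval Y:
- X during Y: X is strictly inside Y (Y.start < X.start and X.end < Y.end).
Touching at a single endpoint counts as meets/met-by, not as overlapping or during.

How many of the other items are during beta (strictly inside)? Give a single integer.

Target beta = [11:20, 18:50].
alpha [07:50, 10:15] → before → no.
delta [15:50, 20:45] → overlapped-by → no.
epsilon [13:40, 16:30] → during → counts.
eta [19:25, 20:00] → after → no.
gamma [11:50, 14:15] → during → counts.
iota [11:55, 16:25] → during → counts.
kappa [16:15, 18:40] → during → counts.
theta [10:40, 11:55] → overlaps → no.
zeta [13:55, 18:40] → during → counts.
Total: 5.

5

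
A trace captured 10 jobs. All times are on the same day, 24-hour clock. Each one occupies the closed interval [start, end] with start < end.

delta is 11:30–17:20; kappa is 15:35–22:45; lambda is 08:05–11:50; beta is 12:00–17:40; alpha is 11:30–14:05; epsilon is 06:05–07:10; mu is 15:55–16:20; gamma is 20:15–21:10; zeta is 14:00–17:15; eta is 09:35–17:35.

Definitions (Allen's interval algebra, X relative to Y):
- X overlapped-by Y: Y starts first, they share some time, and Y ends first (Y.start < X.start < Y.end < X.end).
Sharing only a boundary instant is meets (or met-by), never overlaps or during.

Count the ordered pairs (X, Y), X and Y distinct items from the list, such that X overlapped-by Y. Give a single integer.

Checking all 90 ordered pairs for relation 'overlapped-by'; matching pairs in alphabetical order:
(alpha, lambda): alpha overlapped-by lambda ✓
(beta, alpha): beta overlapped-by alpha ✓
(beta, delta): beta overlapped-by delta ✓
(beta, eta): beta overlapped-by eta ✓
(delta, lambda): delta overlapped-by lambda ✓
(eta, lambda): eta overlapped-by lambda ✓
(kappa, beta): kappa overlapped-by beta ✓
(kappa, delta): kappa overlapped-by delta ✓
(kappa, eta): kappa overlapped-by eta ✓
(kappa, zeta): kappa overlapped-by zeta ✓
(zeta, alpha): zeta overlapped-by alpha ✓
Count: 11.

11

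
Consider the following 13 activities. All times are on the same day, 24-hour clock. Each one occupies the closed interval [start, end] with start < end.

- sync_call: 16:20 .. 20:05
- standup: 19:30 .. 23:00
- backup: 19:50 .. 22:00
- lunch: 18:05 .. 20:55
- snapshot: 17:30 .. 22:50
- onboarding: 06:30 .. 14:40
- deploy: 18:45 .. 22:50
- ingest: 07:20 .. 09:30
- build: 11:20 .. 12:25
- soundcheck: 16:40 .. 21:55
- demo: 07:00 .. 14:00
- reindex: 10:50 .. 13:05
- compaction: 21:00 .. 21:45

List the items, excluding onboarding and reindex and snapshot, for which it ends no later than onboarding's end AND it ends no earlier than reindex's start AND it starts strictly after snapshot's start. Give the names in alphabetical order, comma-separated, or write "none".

Conditions: its end is no later than onboarding's end (X.end <= 14:40) AND its end is no earlier than reindex's start (X.end >= 10:50) AND its start is strictly after snapshot's start (X.start > 17:30).
backup: end 22:00 <= 14:40? ✗; end 22:00 >= 10:50? ✓; start 19:50 > 17:30? ✓ → no.
build: end 12:25 <= 14:40? ✓; end 12:25 >= 10:50? ✓; start 11:20 > 17:30? ✗ → no.
compaction: end 21:45 <= 14:40? ✗; end 21:45 >= 10:50? ✓; start 21:00 > 17:30? ✓ → no.
demo: end 14:00 <= 14:40? ✓; end 14:00 >= 10:50? ✓; start 07:00 > 17:30? ✗ → no.
deploy: end 22:50 <= 14:40? ✗; end 22:50 >= 10:50? ✓; start 18:45 > 17:30? ✓ → no.
ingest: end 09:30 <= 14:40? ✓; end 09:30 >= 10:50? ✗; start 07:20 > 17:30? ✗ → no.
lunch: end 20:55 <= 14:40? ✗; end 20:55 >= 10:50? ✓; start 18:05 > 17:30? ✓ → no.
soundcheck: end 21:55 <= 14:40? ✗; end 21:55 >= 10:50? ✓; start 16:40 > 17:30? ✗ → no.
standup: end 23:00 <= 14:40? ✗; end 23:00 >= 10:50? ✓; start 19:30 > 17:30? ✓ → no.
sync_call: end 20:05 <= 14:40? ✗; end 20:05 >= 10:50? ✓; start 16:20 > 17:30? ✗ → no.
Result: none.

none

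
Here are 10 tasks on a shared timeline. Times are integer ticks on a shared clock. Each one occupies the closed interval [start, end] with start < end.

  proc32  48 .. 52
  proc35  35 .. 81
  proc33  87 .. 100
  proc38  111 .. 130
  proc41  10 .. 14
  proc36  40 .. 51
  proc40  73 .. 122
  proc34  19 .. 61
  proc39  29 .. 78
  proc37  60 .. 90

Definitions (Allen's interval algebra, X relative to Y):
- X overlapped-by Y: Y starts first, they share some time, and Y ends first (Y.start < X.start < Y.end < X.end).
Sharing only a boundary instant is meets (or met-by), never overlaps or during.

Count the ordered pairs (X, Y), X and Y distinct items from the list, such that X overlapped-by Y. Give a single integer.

Checking all 90 ordered pairs for relation 'overlapped-by'; matching pairs in alphabetical order:
(proc32, proc36): proc32 overlapped-by proc36 ✓
(proc33, proc37): proc33 overlapped-by proc37 ✓
(proc35, proc34): proc35 overlapped-by proc34 ✓
(proc35, proc39): proc35 overlapped-by proc39 ✓
(proc37, proc34): proc37 overlapped-by proc34 ✓
(proc37, proc35): proc37 overlapped-by proc35 ✓
(proc37, proc39): proc37 overlapped-by proc39 ✓
(proc38, proc40): proc38 overlapped-by proc40 ✓
(proc39, proc34): proc39 overlapped-by proc34 ✓
(proc40, proc35): proc40 overlapped-by proc35 ✓
(proc40, proc37): proc40 overlapped-by proc37 ✓
(proc40, proc39): proc40 overlapped-by proc39 ✓
Count: 12.

12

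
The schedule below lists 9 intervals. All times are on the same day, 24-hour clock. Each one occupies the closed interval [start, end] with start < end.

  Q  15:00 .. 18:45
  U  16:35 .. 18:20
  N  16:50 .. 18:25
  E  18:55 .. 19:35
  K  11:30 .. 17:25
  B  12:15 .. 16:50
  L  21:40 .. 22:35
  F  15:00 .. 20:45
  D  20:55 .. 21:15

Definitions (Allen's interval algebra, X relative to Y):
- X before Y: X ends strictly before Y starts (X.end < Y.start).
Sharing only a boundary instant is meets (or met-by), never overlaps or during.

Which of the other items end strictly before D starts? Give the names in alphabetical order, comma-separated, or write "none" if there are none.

Target D = [20:55, 21:15].
B [12:15, 16:50] → before → yes.
E [18:55, 19:35] → before → yes.
F [15:00, 20:45] → before → yes.
K [11:30, 17:25] → before → yes.
L [21:40, 22:35] → after → no.
N [16:50, 18:25] → before → yes.
Q [15:00, 18:45] → before → yes.
U [16:35, 18:20] → before → yes.
Result: B, E, F, K, N, Q, U.

B, E, F, K, N, Q, U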